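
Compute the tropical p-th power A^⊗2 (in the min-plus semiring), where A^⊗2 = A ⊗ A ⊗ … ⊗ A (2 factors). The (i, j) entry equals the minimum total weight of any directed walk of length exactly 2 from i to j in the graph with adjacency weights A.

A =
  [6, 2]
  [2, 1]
A^⊗2 =
  [4, 3]
  [3, 2]

Each entry (A^⊗2)_ij equals the minimum over all length-2 walks i = v_0 → v_1 → … → v_2 = j of Σ_t A[v_t][v_{t+1}]. For example, for (i, j) = (0, 1) we minimise over 2 possible intermediate vertex sequences; the minimum is 3, attained along the walk 0 → 1 → 1.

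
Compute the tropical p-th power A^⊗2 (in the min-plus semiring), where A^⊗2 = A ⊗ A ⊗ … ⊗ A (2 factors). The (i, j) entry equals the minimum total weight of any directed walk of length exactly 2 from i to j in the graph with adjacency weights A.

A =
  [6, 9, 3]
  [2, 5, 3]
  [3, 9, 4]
A^⊗2 =
  [6, 12, 7]
  [6, 10, 5]
  [7, 12, 6]

Each entry (A^⊗2)_ij equals the minimum over all length-2 walks i = v_0 → v_1 → … → v_2 = j of Σ_t A[v_t][v_{t+1}]. For example, for (i, j) = (0, 2) we minimise over 3 possible intermediate vertex sequences; the minimum is 7, attained along the walk 0 → 2 → 2.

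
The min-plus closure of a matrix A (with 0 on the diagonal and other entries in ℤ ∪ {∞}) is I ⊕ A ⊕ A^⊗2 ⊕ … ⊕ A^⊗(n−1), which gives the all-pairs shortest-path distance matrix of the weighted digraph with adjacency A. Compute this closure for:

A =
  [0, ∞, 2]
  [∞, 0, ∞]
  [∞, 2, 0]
Closure =
  [0, 4, 2]
  [∞, 0, ∞]
  [∞, 2, 0]

This is the Floyd-Warshall all-pairs shortest-path computation. For each intermediate vertex k = 0, 1, …, 2, update dist[i][j] ← min(dist[i][j], dist[i][k] + dist[k][j]). The final matrix gives, for each (i, j), the minimum total weight of any directed path from i to j (possibly empty when i = j).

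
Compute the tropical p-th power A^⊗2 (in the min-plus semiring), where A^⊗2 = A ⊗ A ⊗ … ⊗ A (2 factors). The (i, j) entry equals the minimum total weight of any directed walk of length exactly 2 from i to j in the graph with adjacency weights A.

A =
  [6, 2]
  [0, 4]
A^⊗2 =
  [2, 6]
  [4, 2]

Each entry (A^⊗2)_ij equals the minimum over all length-2 walks i = v_0 → v_1 → … → v_2 = j of Σ_t A[v_t][v_{t+1}]. For example, for (i, j) = (0, 1) we minimise over 2 possible intermediate vertex sequences; the minimum is 6, attained along the walk 0 → 1 → 1.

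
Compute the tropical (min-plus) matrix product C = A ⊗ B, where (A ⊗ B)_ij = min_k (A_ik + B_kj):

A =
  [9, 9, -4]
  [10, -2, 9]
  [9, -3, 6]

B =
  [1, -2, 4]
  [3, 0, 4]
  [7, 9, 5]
A ⊗ B =
  [3, 5, 1]
  [1, -2, 2]
  [0, -3, 1]

Apply the min-plus product entry-by-entry:
  C[0][0] = min over k of (A[0][0] + B[0][0] = 9 + 1 = 10, A[0][1] + B[1][0] = 9 + 3 = 12, A[0][2] + B[2][0] = -4 + 7 = 3) = 3 (attained at k = 2)
  C[0][1] = min over k of (A[0][0] + B[0][1] = 9 + -2 = 7, A[0][1] + B[1][1] = 9 + 0 = 9, A[0][2] + B[2][1] = -4 + 9 = 5) = 5 (attained at k = 2)
  C[0][2] = min over k of (A[0][0] + B[0][2] = 9 + 4 = 13, A[0][1] + B[1][2] = 9 + 4 = 13, A[0][2] + B[2][2] = -4 + 5 = 1) = 1 (attained at k = 2)
  C[1][0] = min over k of (A[1][0] + B[0][0] = 10 + 1 = 11, A[1][1] + B[1][0] = -2 + 3 = 1, A[1][2] + B[2][0] = 9 + 7 = 16) = 1 (attained at k = 1)
  C[1][1] = min over k of (A[1][0] + B[0][1] = 10 + -2 = 8, A[1][1] + B[1][1] = -2 + 0 = -2, A[1][2] + B[2][1] = 9 + 9 = 18) = -2 (attained at k = 1)
  C[1][2] = min over k of (A[1][0] + B[0][2] = 10 + 4 = 14, A[1][1] + B[1][2] = -2 + 4 = 2, A[1][2] + B[2][2] = 9 + 5 = 14) = 2 (attained at k = 1)
  C[2][0] = min over k of (A[2][0] + B[0][0] = 9 + 1 = 10, A[2][1] + B[1][0] = -3 + 3 = 0, A[2][2] + B[2][0] = 6 + 7 = 13) = 0 (attained at k = 1)
  C[2][1] = min over k of (A[2][0] + B[0][1] = 9 + -2 = 7, A[2][1] + B[1][1] = -3 + 0 = -3, A[2][2] + B[2][1] = 6 + 9 = 15) = -3 (attained at k = 1)
  C[2][2] = min over k of (A[2][0] + B[0][2] = 9 + 4 = 13, A[2][1] + B[1][2] = -3 + 4 = 1, A[2][2] + B[2][2] = 6 + 5 = 11) = 1 (attained at k = 1)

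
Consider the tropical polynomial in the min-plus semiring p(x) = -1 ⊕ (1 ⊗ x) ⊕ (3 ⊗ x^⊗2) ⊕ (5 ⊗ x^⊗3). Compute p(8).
p(8) = -1

A tropical monomial a ⊗ x^⊗i evaluates to a + i · x. Evaluating each term at x = 8:
  Term 0 contributes -1 + 0 · 8 = -1
  Term 1 contributes 1 + 1 · 8 = 9
  Term 2 contributes 3 + 2 · 8 = 19
  Term 3 contributes 5 + 3 · 8 = 29
p(8) = ⊕ of these = min[-1, 9, 19, 29] = -1.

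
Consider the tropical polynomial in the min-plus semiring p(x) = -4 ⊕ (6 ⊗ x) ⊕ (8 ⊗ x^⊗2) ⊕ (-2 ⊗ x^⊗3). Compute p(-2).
p(-2) = -8

A tropical monomial a ⊗ x^⊗i evaluates to a + i · x. Evaluating each term at x = -2:
  Term 0 contributes -4 + 0 · -2 = -4
  Term 1 contributes 6 + 1 · -2 = 4
  Term 2 contributes 8 + 2 · -2 = 4
  Term 3 contributes -2 + 3 · -2 = -8
p(-2) = ⊕ of these = min[-4, 4, 4, -8] = -8.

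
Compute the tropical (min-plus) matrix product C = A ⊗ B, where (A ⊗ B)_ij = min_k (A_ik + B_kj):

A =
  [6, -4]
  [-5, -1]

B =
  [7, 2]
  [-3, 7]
A ⊗ B =
  [-7, 3]
  [-4, -3]

Apply the min-plus product entry-by-entry:
  C[0][0] = min over k of (A[0][0] + B[0][0] = 6 + 7 = 13, A[0][1] + B[1][0] = -4 + -3 = -7) = -7 (attained at k = 1)
  C[0][1] = min over k of (A[0][0] + B[0][1] = 6 + 2 = 8, A[0][1] + B[1][1] = -4 + 7 = 3) = 3 (attained at k = 1)
  C[1][0] = min over k of (A[1][0] + B[0][0] = -5 + 7 = 2, A[1][1] + B[1][0] = -1 + -3 = -4) = -4 (attained at k = 1)
  C[1][1] = min over k of (A[1][0] + B[0][1] = -5 + 2 = -3, A[1][1] + B[1][1] = -1 + 7 = 6) = -3 (attained at k = 0)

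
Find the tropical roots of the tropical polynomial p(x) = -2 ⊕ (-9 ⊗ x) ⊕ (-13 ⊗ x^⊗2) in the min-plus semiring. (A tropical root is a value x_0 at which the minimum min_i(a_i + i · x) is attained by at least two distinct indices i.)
Roots: {4, 7}

Each tropical root is a break point of the lower envelope of the lines y = a_i + i · x (there are 3 lines, with slopes 0, 1, ..., 2). Only the lines that attain the minimum somewhere contribute to roots; other lines are dominated. Here the surviving (envelope) indices are i = 2, i = 1, i = 0.
Intersections between consecutive envelope lines give the roots: for adjacent envelope indices i < j the intersection is x = (a_i − a_j) / (j − i). Reading off the sorted break points: {4, 7}.
Verification: at each break x_0, at least two indices attain the minimum of min_i(a_i + i · x_0).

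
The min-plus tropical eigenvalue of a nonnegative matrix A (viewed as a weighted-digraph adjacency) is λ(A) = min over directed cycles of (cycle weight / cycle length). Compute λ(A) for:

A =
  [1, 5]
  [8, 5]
λ(A) = 1

Enumerate directed cycles and compute their means (weight / length). Sample:
  cycle 0 → 0: weight = 1, length = 1, mean = 1/1 ≈ 1.000
  cycle 1 → 1: weight = 5, length = 1, mean = 5/1 ≈ 5.000
  cycle 0 → 1 → 0: weight = 13, length = 2, mean = 13/2 ≈ 6.500
  cycle 1 → 0 → 1: weight = 13, length = 2, mean = 13/2 ≈ 6.500
Minimum mean = 1.000, attained e.g. along the cycle 0 → 0 with weight 1 and length 1. So λ(A) = 1/1 = 1.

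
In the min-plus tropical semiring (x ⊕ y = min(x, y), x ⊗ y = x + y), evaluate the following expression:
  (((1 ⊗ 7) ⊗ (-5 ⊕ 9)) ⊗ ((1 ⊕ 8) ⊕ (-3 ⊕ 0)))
(((1 ⊗ 7) ⊗ (-5 ⊕ 9)) ⊗ ((1 ⊕ 8) ⊕ (-3 ⊕ 0))) = 0

Expand innermost to outermost. Recall ⊕ takes the minimum of its arguments and ⊗ takes their sum. Working out the expression (((1 ⊗ 7) ⊗ (-5 ⊕ 9)) ⊗ ((1 ⊕ 8) ⊕ (-3 ⊕ 0))) gives 0.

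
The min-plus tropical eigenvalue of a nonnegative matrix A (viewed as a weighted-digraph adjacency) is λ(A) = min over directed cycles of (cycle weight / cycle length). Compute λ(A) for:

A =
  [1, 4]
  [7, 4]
λ(A) = 1

Enumerate directed cycles and compute their means (weight / length). Sample:
  cycle 0 → 0: weight = 1, length = 1, mean = 1/1 ≈ 1.000
  cycle 1 → 1: weight = 4, length = 1, mean = 4/1 ≈ 4.000
  cycle 0 → 1 → 0: weight = 11, length = 2, mean = 11/2 ≈ 5.500
  cycle 1 → 0 → 1: weight = 11, length = 2, mean = 11/2 ≈ 5.500
Minimum mean = 1.000, attained e.g. along the cycle 0 → 0 with weight 1 and length 1. So λ(A) = 1/1 = 1.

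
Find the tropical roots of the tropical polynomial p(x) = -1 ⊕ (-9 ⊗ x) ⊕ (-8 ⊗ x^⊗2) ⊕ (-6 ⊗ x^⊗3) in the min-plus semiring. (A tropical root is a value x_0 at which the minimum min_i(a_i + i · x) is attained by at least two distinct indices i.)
Roots: {-2, -1, 8}

Each tropical root is a break point of the lower envelope of the lines y = a_i + i · x (there are 4 lines, with slopes 0, 1, ..., 3). Only the lines that attain the minimum somewhere contribute to roots; other lines are dominated. Here the surviving (envelope) indices are i = 3, i = 2, i = 1, i = 0.
Intersections between consecutive envelope lines give the roots: for adjacent envelope indices i < j the intersection is x = (a_i − a_j) / (j − i). Reading off the sorted break points: {-2, -1, 8}.
Verification: at each break x_0, at least two indices attain the minimum of min_i(a_i + i · x_0).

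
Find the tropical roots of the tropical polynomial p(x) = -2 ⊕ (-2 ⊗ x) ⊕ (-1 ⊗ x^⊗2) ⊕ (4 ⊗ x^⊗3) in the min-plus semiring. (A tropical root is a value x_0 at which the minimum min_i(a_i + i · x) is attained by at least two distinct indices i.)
Roots: {-5, -1, 0}

Each tropical root is a break point of the lower envelope of the lines y = a_i + i · x (there are 4 lines, with slopes 0, 1, ..., 3). Only the lines that attain the minimum somewhere contribute to roots; other lines are dominated. Here the surviving (envelope) indices are i = 3, i = 2, i = 1, i = 0.
Intersections between consecutive envelope lines give the roots: for adjacent envelope indices i < j the intersection is x = (a_i − a_j) / (j − i). Reading off the sorted break points: {-5, -1, 0}.
Verification: at each break x_0, at least two indices attain the minimum of min_i(a_i + i · x_0).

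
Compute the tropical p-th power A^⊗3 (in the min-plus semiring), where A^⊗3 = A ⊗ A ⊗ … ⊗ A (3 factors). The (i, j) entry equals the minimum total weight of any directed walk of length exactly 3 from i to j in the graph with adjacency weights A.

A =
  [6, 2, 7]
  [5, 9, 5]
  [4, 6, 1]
A^⊗3 =
  [11, 9, 8]
  [10, 11, 7]
  [6, 7, 3]

Each entry (A^⊗3)_ij equals the minimum over all length-3 walks i = v_0 → v_1 → … → v_3 = j of Σ_t A[v_t][v_{t+1}]. For example, for (i, j) = (0, 2) we minimise over 9 possible intermediate vertex sequences; the minimum is 8, attained along the walk 0 → 1 → 2 → 2.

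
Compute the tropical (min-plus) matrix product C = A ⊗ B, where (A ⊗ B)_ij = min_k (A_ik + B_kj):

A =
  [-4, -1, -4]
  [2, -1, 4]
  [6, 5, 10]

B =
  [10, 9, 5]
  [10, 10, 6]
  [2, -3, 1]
A ⊗ B =
  [-2, -7, -3]
  [6, 1, 5]
  [12, 7, 11]

Apply the min-plus product entry-by-entry:
  C[0][0] = min over k of (A[0][0] + B[0][0] = -4 + 10 = 6, A[0][1] + B[1][0] = -1 + 10 = 9, A[0][2] + B[2][0] = -4 + 2 = -2) = -2 (attained at k = 2)
  C[0][1] = min over k of (A[0][0] + B[0][1] = -4 + 9 = 5, A[0][1] + B[1][1] = -1 + 10 = 9, A[0][2] + B[2][1] = -4 + -3 = -7) = -7 (attained at k = 2)
  C[0][2] = min over k of (A[0][0] + B[0][2] = -4 + 5 = 1, A[0][1] + B[1][2] = -1 + 6 = 5, A[0][2] + B[2][2] = -4 + 1 = -3) = -3 (attained at k = 2)
  C[1][0] = min over k of (A[1][0] + B[0][0] = 2 + 10 = 12, A[1][1] + B[1][0] = -1 + 10 = 9, A[1][2] + B[2][0] = 4 + 2 = 6) = 6 (attained at k = 2)
  C[1][1] = min over k of (A[1][0] + B[0][1] = 2 + 9 = 11, A[1][1] + B[1][1] = -1 + 10 = 9, A[1][2] + B[2][1] = 4 + -3 = 1) = 1 (attained at k = 2)
  C[1][2] = min over k of (A[1][0] + B[0][2] = 2 + 5 = 7, A[1][1] + B[1][2] = -1 + 6 = 5, A[1][2] + B[2][2] = 4 + 1 = 5) = 5 (attained at k = 1)
  C[2][0] = min over k of (A[2][0] + B[0][0] = 6 + 10 = 16, A[2][1] + B[1][0] = 5 + 10 = 15, A[2][2] + B[2][0] = 10 + 2 = 12) = 12 (attained at k = 2)
  C[2][1] = min over k of (A[2][0] + B[0][1] = 6 + 9 = 15, A[2][1] + B[1][1] = 5 + 10 = 15, A[2][2] + B[2][1] = 10 + -3 = 7) = 7 (attained at k = 2)
  C[2][2] = min over k of (A[2][0] + B[0][2] = 6 + 5 = 11, A[2][1] + B[1][2] = 5 + 6 = 11, A[2][2] + B[2][2] = 10 + 1 = 11) = 11 (attained at k = 0)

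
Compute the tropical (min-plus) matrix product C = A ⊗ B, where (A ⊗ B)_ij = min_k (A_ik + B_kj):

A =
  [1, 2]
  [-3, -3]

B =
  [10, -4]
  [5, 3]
A ⊗ B =
  [7, -3]
  [2, -7]

Apply the min-plus product entry-by-entry:
  C[0][0] = min over k of (A[0][0] + B[0][0] = 1 + 10 = 11, A[0][1] + B[1][0] = 2 + 5 = 7) = 7 (attained at k = 1)
  C[0][1] = min over k of (A[0][0] + B[0][1] = 1 + -4 = -3, A[0][1] + B[1][1] = 2 + 3 = 5) = -3 (attained at k = 0)
  C[1][0] = min over k of (A[1][0] + B[0][0] = -3 + 10 = 7, A[1][1] + B[1][0] = -3 + 5 = 2) = 2 (attained at k = 1)
  C[1][1] = min over k of (A[1][0] + B[0][1] = -3 + -4 = -7, A[1][1] + B[1][1] = -3 + 3 = 0) = -7 (attained at k = 0)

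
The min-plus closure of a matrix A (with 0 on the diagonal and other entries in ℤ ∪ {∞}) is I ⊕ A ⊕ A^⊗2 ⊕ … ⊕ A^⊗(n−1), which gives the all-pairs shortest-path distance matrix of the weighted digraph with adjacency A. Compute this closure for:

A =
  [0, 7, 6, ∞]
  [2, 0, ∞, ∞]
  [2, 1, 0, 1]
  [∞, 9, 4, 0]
Closure =
  [0, 7, 6, 7]
  [2, 0, 8, 9]
  [2, 1, 0, 1]
  [6, 5, 4, 0]

This is the Floyd-Warshall all-pairs shortest-path computation. For each intermediate vertex k = 0, 1, …, 3, update dist[i][j] ← min(dist[i][j], dist[i][k] + dist[k][j]). The final matrix gives, for each (i, j), the minimum total weight of any directed path from i to j (possibly empty when i = j).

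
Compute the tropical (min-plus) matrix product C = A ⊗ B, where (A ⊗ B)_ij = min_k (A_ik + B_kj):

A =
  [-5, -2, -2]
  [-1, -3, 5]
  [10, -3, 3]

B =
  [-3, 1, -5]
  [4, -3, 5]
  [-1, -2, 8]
A ⊗ B =
  [-8, -5, -10]
  [-4, -6, -6]
  [1, -6, 2]

Apply the min-plus product entry-by-entry:
  C[0][0] = min over k of (A[0][0] + B[0][0] = -5 + -3 = -8, A[0][1] + B[1][0] = -2 + 4 = 2, A[0][2] + B[2][0] = -2 + -1 = -3) = -8 (attained at k = 0)
  C[0][1] = min over k of (A[0][0] + B[0][1] = -5 + 1 = -4, A[0][1] + B[1][1] = -2 + -3 = -5, A[0][2] + B[2][1] = -2 + -2 = -4) = -5 (attained at k = 1)
  C[0][2] = min over k of (A[0][0] + B[0][2] = -5 + -5 = -10, A[0][1] + B[1][2] = -2 + 5 = 3, A[0][2] + B[2][2] = -2 + 8 = 6) = -10 (attained at k = 0)
  C[1][0] = min over k of (A[1][0] + B[0][0] = -1 + -3 = -4, A[1][1] + B[1][0] = -3 + 4 = 1, A[1][2] + B[2][0] = 5 + -1 = 4) = -4 (attained at k = 0)
  C[1][1] = min over k of (A[1][0] + B[0][1] = -1 + 1 = 0, A[1][1] + B[1][1] = -3 + -3 = -6, A[1][2] + B[2][1] = 5 + -2 = 3) = -6 (attained at k = 1)
  C[1][2] = min over k of (A[1][0] + B[0][2] = -1 + -5 = -6, A[1][1] + B[1][2] = -3 + 5 = 2, A[1][2] + B[2][2] = 5 + 8 = 13) = -6 (attained at k = 0)
  C[2][0] = min over k of (A[2][0] + B[0][0] = 10 + -3 = 7, A[2][1] + B[1][0] = -3 + 4 = 1, A[2][2] + B[2][0] = 3 + -1 = 2) = 1 (attained at k = 1)
  C[2][1] = min over k of (A[2][0] + B[0][1] = 10 + 1 = 11, A[2][1] + B[1][1] = -3 + -3 = -6, A[2][2] + B[2][1] = 3 + -2 = 1) = -6 (attained at k = 1)
  C[2][2] = min over k of (A[2][0] + B[0][2] = 10 + -5 = 5, A[2][1] + B[1][2] = -3 + 5 = 2, A[2][2] + B[2][2] = 3 + 8 = 11) = 2 (attained at k = 1)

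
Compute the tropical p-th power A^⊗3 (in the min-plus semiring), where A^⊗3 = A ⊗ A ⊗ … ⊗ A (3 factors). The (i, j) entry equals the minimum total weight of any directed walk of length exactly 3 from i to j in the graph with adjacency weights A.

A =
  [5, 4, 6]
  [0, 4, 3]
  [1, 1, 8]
A^⊗3 =
  [7, 8, 10]
  [4, 7, 7]
  [5, 5, 7]

Each entry (A^⊗3)_ij equals the minimum over all length-3 walks i = v_0 → v_1 → … → v_3 = j of Σ_t A[v_t][v_{t+1}]. For example, for (i, j) = (0, 2) we minimise over 9 possible intermediate vertex sequences; the minimum is 10, attained along the walk 0 → 1 → 0 → 2.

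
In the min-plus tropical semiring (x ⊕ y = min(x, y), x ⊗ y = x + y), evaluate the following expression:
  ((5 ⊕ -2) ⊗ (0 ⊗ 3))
((5 ⊕ -2) ⊗ (0 ⊗ 3)) = 1

Expand innermost to outermost. Recall ⊕ takes the minimum of its arguments and ⊗ takes their sum. Working out the expression ((5 ⊕ -2) ⊗ (0 ⊗ 3)) gives 1.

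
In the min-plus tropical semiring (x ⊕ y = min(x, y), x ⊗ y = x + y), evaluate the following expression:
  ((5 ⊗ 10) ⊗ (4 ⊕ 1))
((5 ⊗ 10) ⊗ (4 ⊕ 1)) = 16

Expand innermost to outermost. Recall ⊕ takes the minimum of its arguments and ⊗ takes their sum. Working out the expression ((5 ⊗ 10) ⊗ (4 ⊕ 1)) gives 16.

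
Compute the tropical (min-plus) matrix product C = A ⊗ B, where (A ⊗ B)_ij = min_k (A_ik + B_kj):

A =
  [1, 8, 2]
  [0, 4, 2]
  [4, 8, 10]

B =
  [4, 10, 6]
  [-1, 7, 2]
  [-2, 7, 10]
A ⊗ B =
  [0, 9, 7]
  [0, 9, 6]
  [7, 14, 10]

Apply the min-plus product entry-by-entry:
  C[0][0] = min over k of (A[0][0] + B[0][0] = 1 + 4 = 5, A[0][1] + B[1][0] = 8 + -1 = 7, A[0][2] + B[2][0] = 2 + -2 = 0) = 0 (attained at k = 2)
  C[0][1] = min over k of (A[0][0] + B[0][1] = 1 + 10 = 11, A[0][1] + B[1][1] = 8 + 7 = 15, A[0][2] + B[2][1] = 2 + 7 = 9) = 9 (attained at k = 2)
  C[0][2] = min over k of (A[0][0] + B[0][2] = 1 + 6 = 7, A[0][1] + B[1][2] = 8 + 2 = 10, A[0][2] + B[2][2] = 2 + 10 = 12) = 7 (attained at k = 0)
  C[1][0] = min over k of (A[1][0] + B[0][0] = 0 + 4 = 4, A[1][1] + B[1][0] = 4 + -1 = 3, A[1][2] + B[2][0] = 2 + -2 = 0) = 0 (attained at k = 2)
  C[1][1] = min over k of (A[1][0] + B[0][1] = 0 + 10 = 10, A[1][1] + B[1][1] = 4 + 7 = 11, A[1][2] + B[2][1] = 2 + 7 = 9) = 9 (attained at k = 2)
  C[1][2] = min over k of (A[1][0] + B[0][2] = 0 + 6 = 6, A[1][1] + B[1][2] = 4 + 2 = 6, A[1][2] + B[2][2] = 2 + 10 = 12) = 6 (attained at k = 0)
  C[2][0] = min over k of (A[2][0] + B[0][0] = 4 + 4 = 8, A[2][1] + B[1][0] = 8 + -1 = 7, A[2][2] + B[2][0] = 10 + -2 = 8) = 7 (attained at k = 1)
  C[2][1] = min over k of (A[2][0] + B[0][1] = 4 + 10 = 14, A[2][1] + B[1][1] = 8 + 7 = 15, A[2][2] + B[2][1] = 10 + 7 = 17) = 14 (attained at k = 0)
  C[2][2] = min over k of (A[2][0] + B[0][2] = 4 + 6 = 10, A[2][1] + B[1][2] = 8 + 2 = 10, A[2][2] + B[2][2] = 10 + 10 = 20) = 10 (attained at k = 0)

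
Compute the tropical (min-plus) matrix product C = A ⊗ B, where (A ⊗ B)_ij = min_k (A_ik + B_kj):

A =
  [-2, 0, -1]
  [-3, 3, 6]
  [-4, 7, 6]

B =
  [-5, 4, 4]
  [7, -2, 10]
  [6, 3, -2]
A ⊗ B =
  [-7, -2, -3]
  [-8, 1, 1]
  [-9, 0, 0]

Apply the min-plus product entry-by-entry:
  C[0][0] = min over k of (A[0][0] + B[0][0] = -2 + -5 = -7, A[0][1] + B[1][0] = 0 + 7 = 7, A[0][2] + B[2][0] = -1 + 6 = 5) = -7 (attained at k = 0)
  C[0][1] = min over k of (A[0][0] + B[0][1] = -2 + 4 = 2, A[0][1] + B[1][1] = 0 + -2 = -2, A[0][2] + B[2][1] = -1 + 3 = 2) = -2 (attained at k = 1)
  C[0][2] = min over k of (A[0][0] + B[0][2] = -2 + 4 = 2, A[0][1] + B[1][2] = 0 + 10 = 10, A[0][2] + B[2][2] = -1 + -2 = -3) = -3 (attained at k = 2)
  C[1][0] = min over k of (A[1][0] + B[0][0] = -3 + -5 = -8, A[1][1] + B[1][0] = 3 + 7 = 10, A[1][2] + B[2][0] = 6 + 6 = 12) = -8 (attained at k = 0)
  C[1][1] = min over k of (A[1][0] + B[0][1] = -3 + 4 = 1, A[1][1] + B[1][1] = 3 + -2 = 1, A[1][2] + B[2][1] = 6 + 3 = 9) = 1 (attained at k = 0)
  C[1][2] = min over k of (A[1][0] + B[0][2] = -3 + 4 = 1, A[1][1] + B[1][2] = 3 + 10 = 13, A[1][2] + B[2][2] = 6 + -2 = 4) = 1 (attained at k = 0)
  C[2][0] = min over k of (A[2][0] + B[0][0] = -4 + -5 = -9, A[2][1] + B[1][0] = 7 + 7 = 14, A[2][2] + B[2][0] = 6 + 6 = 12) = -9 (attained at k = 0)
  C[2][1] = min over k of (A[2][0] + B[0][1] = -4 + 4 = 0, A[2][1] + B[1][1] = 7 + -2 = 5, A[2][2] + B[2][1] = 6 + 3 = 9) = 0 (attained at k = 0)
  C[2][2] = min over k of (A[2][0] + B[0][2] = -4 + 4 = 0, A[2][1] + B[1][2] = 7 + 10 = 17, A[2][2] + B[2][2] = 6 + -2 = 4) = 0 (attained at k = 0)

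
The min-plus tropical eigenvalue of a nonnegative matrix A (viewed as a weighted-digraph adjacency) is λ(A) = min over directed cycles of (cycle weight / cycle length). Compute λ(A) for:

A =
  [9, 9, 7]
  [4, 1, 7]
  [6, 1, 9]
λ(A) = 1

Enumerate directed cycles and compute their means (weight / length). Sample:
  cycle 0 → 0: weight = 9, length = 1, mean = 9/1 ≈ 9.000
  cycle 1 → 1: weight = 1, length = 1, mean = 1/1 ≈ 1.000
  cycle 2 → 2: weight = 9, length = 1, mean = 9/1 ≈ 9.000
  cycle 0 → 1 → 0: weight = 13, length = 2, mean = 13/2 ≈ 6.500
  cycle 0 → 2 → 0: weight = 13, length = 2, mean = 13/2 ≈ 6.500
  cycle 1 → 0 → 1: weight = 13, length = 2, mean = 13/2 ≈ 6.500
Minimum mean = 1.000, attained e.g. along the cycle 1 → 1 with weight 1 and length 1. So λ(A) = 1/1 = 1.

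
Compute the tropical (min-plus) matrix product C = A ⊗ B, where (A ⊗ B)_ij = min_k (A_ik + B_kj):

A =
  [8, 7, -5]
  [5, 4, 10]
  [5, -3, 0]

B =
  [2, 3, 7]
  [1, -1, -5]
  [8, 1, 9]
A ⊗ B =
  [3, -4, 2]
  [5, 3, -1]
  [-2, -4, -8]

Apply the min-plus product entry-by-entry:
  C[0][0] = min over k of (A[0][0] + B[0][0] = 8 + 2 = 10, A[0][1] + B[1][0] = 7 + 1 = 8, A[0][2] + B[2][0] = -5 + 8 = 3) = 3 (attained at k = 2)
  C[0][1] = min over k of (A[0][0] + B[0][1] = 8 + 3 = 11, A[0][1] + B[1][1] = 7 + -1 = 6, A[0][2] + B[2][1] = -5 + 1 = -4) = -4 (attained at k = 2)
  C[0][2] = min over k of (A[0][0] + B[0][2] = 8 + 7 = 15, A[0][1] + B[1][2] = 7 + -5 = 2, A[0][2] + B[2][2] = -5 + 9 = 4) = 2 (attained at k = 1)
  C[1][0] = min over k of (A[1][0] + B[0][0] = 5 + 2 = 7, A[1][1] + B[1][0] = 4 + 1 = 5, A[1][2] + B[2][0] = 10 + 8 = 18) = 5 (attained at k = 1)
  C[1][1] = min over k of (A[1][0] + B[0][1] = 5 + 3 = 8, A[1][1] + B[1][1] = 4 + -1 = 3, A[1][2] + B[2][1] = 10 + 1 = 11) = 3 (attained at k = 1)
  C[1][2] = min over k of (A[1][0] + B[0][2] = 5 + 7 = 12, A[1][1] + B[1][2] = 4 + -5 = -1, A[1][2] + B[2][2] = 10 + 9 = 19) = -1 (attained at k = 1)
  C[2][0] = min over k of (A[2][0] + B[0][0] = 5 + 2 = 7, A[2][1] + B[1][0] = -3 + 1 = -2, A[2][2] + B[2][0] = 0 + 8 = 8) = -2 (attained at k = 1)
  C[2][1] = min over k of (A[2][0] + B[0][1] = 5 + 3 = 8, A[2][1] + B[1][1] = -3 + -1 = -4, A[2][2] + B[2][1] = 0 + 1 = 1) = -4 (attained at k = 1)
  C[2][2] = min over k of (A[2][0] + B[0][2] = 5 + 7 = 12, A[2][1] + B[1][2] = -3 + -5 = -8, A[2][2] + B[2][2] = 0 + 9 = 9) = -8 (attained at k = 1)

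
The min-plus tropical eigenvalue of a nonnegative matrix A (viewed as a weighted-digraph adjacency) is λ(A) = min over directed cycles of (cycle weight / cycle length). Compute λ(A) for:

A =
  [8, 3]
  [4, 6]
λ(A) = 7/2

Enumerate directed cycles and compute their means (weight / length). Sample:
  cycle 0 → 0: weight = 8, length = 1, mean = 8/1 ≈ 8.000
  cycle 1 → 1: weight = 6, length = 1, mean = 6/1 ≈ 6.000
  cycle 0 → 1 → 0: weight = 7, length = 2, mean = 7/2 ≈ 3.500
  cycle 1 → 0 → 1: weight = 7, length = 2, mean = 7/2 ≈ 3.500
Minimum mean = 3.500, attained e.g. along the cycle 0 → 1 → 0 with weight 7 and length 2. So λ(A) = 7/2 = 7/2.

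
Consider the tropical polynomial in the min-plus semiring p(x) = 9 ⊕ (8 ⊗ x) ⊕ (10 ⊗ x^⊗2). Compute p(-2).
p(-2) = 6

A tropical monomial a ⊗ x^⊗i evaluates to a + i · x. Evaluating each term at x = -2:
  Term 0 contributes 9 + 0 · -2 = 9
  Term 1 contributes 8 + 1 · -2 = 6
  Term 2 contributes 10 + 2 · -2 = 6
p(-2) = ⊕ of these = min[9, 6, 6] = 6.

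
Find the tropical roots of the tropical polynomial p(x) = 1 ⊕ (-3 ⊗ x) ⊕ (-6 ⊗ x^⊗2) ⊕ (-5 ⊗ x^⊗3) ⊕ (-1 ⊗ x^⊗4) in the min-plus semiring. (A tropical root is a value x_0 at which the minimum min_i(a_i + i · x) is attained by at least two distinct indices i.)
Roots: {-4, -1, 3, 4}

Each tropical root is a break point of the lower envelope of the lines y = a_i + i · x (there are 5 lines, with slopes 0, 1, ..., 4). Only the lines that attain the minimum somewhere contribute to roots; other lines are dominated. Here the surviving (envelope) indices are i = 4, i = 3, i = 2, i = 1, i = 0.
Intersections between consecutive envelope lines give the roots: for adjacent envelope indices i < j the intersection is x = (a_i − a_j) / (j − i). Reading off the sorted break points: {-4, -1, 3, 4}.
Verification: at each break x_0, at least two indices attain the minimum of min_i(a_i + i · x_0).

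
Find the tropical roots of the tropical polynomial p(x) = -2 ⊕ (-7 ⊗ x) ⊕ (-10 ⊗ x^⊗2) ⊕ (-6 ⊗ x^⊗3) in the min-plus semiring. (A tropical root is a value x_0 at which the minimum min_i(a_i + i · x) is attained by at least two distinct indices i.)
Roots: {-4, 3, 5}

Each tropical root is a break point of the lower envelope of the lines y = a_i + i · x (there are 4 lines, with slopes 0, 1, ..., 3). Only the lines that attain the minimum somewhere contribute to roots; other lines are dominated. Here the surviving (envelope) indices are i = 3, i = 2, i = 1, i = 0.
Intersections between consecutive envelope lines give the roots: for adjacent envelope indices i < j the intersection is x = (a_i − a_j) / (j − i). Reading off the sorted break points: {-4, 3, 5}.
Verification: at each break x_0, at least two indices attain the minimum of min_i(a_i + i · x_0).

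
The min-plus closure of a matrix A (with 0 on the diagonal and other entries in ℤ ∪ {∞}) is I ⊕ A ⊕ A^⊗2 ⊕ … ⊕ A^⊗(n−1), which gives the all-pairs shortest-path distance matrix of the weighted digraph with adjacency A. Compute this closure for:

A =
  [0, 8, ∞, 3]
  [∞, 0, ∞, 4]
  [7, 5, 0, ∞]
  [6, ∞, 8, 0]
Closure =
  [0, 8, 11, 3]
  [10, 0, 12, 4]
  [7, 5, 0, 9]
  [6, 13, 8, 0]

This is the Floyd-Warshall all-pairs shortest-path computation. For each intermediate vertex k = 0, 1, …, 3, update dist[i][j] ← min(dist[i][j], dist[i][k] + dist[k][j]). The final matrix gives, for each (i, j), the minimum total weight of any directed path from i to j (possibly empty when i = j).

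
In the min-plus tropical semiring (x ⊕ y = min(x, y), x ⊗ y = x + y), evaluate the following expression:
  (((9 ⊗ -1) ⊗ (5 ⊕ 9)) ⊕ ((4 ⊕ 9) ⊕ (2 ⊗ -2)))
(((9 ⊗ -1) ⊗ (5 ⊕ 9)) ⊕ ((4 ⊕ 9) ⊕ (2 ⊗ -2))) = 0

Expand innermost to outermost. Recall ⊕ takes the minimum of its arguments and ⊗ takes their sum. Working out the expression (((9 ⊗ -1) ⊗ (5 ⊕ 9)) ⊕ ((4 ⊕ 9) ⊕ (2 ⊗ -2))) gives 0.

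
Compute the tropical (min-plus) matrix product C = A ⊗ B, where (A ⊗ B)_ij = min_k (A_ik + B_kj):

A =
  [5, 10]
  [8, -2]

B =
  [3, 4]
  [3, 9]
A ⊗ B =
  [8, 9]
  [1, 7]

Apply the min-plus product entry-by-entry:
  C[0][0] = min over k of (A[0][0] + B[0][0] = 5 + 3 = 8, A[0][1] + B[1][0] = 10 + 3 = 13) = 8 (attained at k = 0)
  C[0][1] = min over k of (A[0][0] + B[0][1] = 5 + 4 = 9, A[0][1] + B[1][1] = 10 + 9 = 19) = 9 (attained at k = 0)
  C[1][0] = min over k of (A[1][0] + B[0][0] = 8 + 3 = 11, A[1][1] + B[1][0] = -2 + 3 = 1) = 1 (attained at k = 1)
  C[1][1] = min over k of (A[1][0] + B[0][1] = 8 + 4 = 12, A[1][1] + B[1][1] = -2 + 9 = 7) = 7 (attained at k = 1)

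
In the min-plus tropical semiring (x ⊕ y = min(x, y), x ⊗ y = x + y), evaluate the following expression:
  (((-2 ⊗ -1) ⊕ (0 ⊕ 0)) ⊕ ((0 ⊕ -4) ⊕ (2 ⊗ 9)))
(((-2 ⊗ -1) ⊕ (0 ⊕ 0)) ⊕ ((0 ⊕ -4) ⊕ (2 ⊗ 9))) = -4

Expand innermost to outermost. Recall ⊕ takes the minimum of its arguments and ⊗ takes their sum. Working out the expression (((-2 ⊗ -1) ⊕ (0 ⊕ 0)) ⊕ ((0 ⊕ -4) ⊕ (2 ⊗ 9))) gives -4.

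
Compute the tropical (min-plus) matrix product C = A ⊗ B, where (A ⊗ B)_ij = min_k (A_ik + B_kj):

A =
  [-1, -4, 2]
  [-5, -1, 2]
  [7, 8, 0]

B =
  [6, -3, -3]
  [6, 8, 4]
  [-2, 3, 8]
A ⊗ B =
  [0, -4, -4]
  [0, -8, -8]
  [-2, 3, 4]

Apply the min-plus product entry-by-entry:
  C[0][0] = min over k of (A[0][0] + B[0][0] = -1 + 6 = 5, A[0][1] + B[1][0] = -4 + 6 = 2, A[0][2] + B[2][0] = 2 + -2 = 0) = 0 (attained at k = 2)
  C[0][1] = min over k of (A[0][0] + B[0][1] = -1 + -3 = -4, A[0][1] + B[1][1] = -4 + 8 = 4, A[0][2] + B[2][1] = 2 + 3 = 5) = -4 (attained at k = 0)
  C[0][2] = min over k of (A[0][0] + B[0][2] = -1 + -3 = -4, A[0][1] + B[1][2] = -4 + 4 = 0, A[0][2] + B[2][2] = 2 + 8 = 10) = -4 (attained at k = 0)
  C[1][0] = min over k of (A[1][0] + B[0][0] = -5 + 6 = 1, A[1][1] + B[1][0] = -1 + 6 = 5, A[1][2] + B[2][0] = 2 + -2 = 0) = 0 (attained at k = 2)
  C[1][1] = min over k of (A[1][0] + B[0][1] = -5 + -3 = -8, A[1][1] + B[1][1] = -1 + 8 = 7, A[1][2] + B[2][1] = 2 + 3 = 5) = -8 (attained at k = 0)
  C[1][2] = min over k of (A[1][0] + B[0][2] = -5 + -3 = -8, A[1][1] + B[1][2] = -1 + 4 = 3, A[1][2] + B[2][2] = 2 + 8 = 10) = -8 (attained at k = 0)
  C[2][0] = min over k of (A[2][0] + B[0][0] = 7 + 6 = 13, A[2][1] + B[1][0] = 8 + 6 = 14, A[2][2] + B[2][0] = 0 + -2 = -2) = -2 (attained at k = 2)
  C[2][1] = min over k of (A[2][0] + B[0][1] = 7 + -3 = 4, A[2][1] + B[1][1] = 8 + 8 = 16, A[2][2] + B[2][1] = 0 + 3 = 3) = 3 (attained at k = 2)
  C[2][2] = min over k of (A[2][0] + B[0][2] = 7 + -3 = 4, A[2][1] + B[1][2] = 8 + 4 = 12, A[2][2] + B[2][2] = 0 + 8 = 8) = 4 (attained at k = 0)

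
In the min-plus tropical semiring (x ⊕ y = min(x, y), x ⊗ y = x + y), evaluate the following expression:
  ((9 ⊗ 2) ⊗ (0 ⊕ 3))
((9 ⊗ 2) ⊗ (0 ⊕ 3)) = 11

Expand innermost to outermost. Recall ⊕ takes the minimum of its arguments and ⊗ takes their sum. Working out the expression ((9 ⊗ 2) ⊗ (0 ⊕ 3)) gives 11.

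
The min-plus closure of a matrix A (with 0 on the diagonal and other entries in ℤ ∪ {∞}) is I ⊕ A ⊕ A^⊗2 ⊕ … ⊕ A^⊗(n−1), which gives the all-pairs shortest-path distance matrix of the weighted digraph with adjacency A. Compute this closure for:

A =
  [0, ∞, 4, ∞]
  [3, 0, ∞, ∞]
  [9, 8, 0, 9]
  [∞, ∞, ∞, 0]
Closure =
  [0, 12, 4, 13]
  [3, 0, 7, 16]
  [9, 8, 0, 9]
  [∞, ∞, ∞, 0]

This is the Floyd-Warshall all-pairs shortest-path computation. For each intermediate vertex k = 0, 1, …, 3, update dist[i][j] ← min(dist[i][j], dist[i][k] + dist[k][j]). The final matrix gives, for each (i, j), the minimum total weight of any directed path from i to j (possibly empty when i = j).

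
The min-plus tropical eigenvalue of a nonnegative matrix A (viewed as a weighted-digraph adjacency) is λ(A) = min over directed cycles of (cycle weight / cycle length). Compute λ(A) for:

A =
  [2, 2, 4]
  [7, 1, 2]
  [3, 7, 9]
λ(A) = 1

Enumerate directed cycles and compute their means (weight / length). Sample:
  cycle 0 → 0: weight = 2, length = 1, mean = 2/1 ≈ 2.000
  cycle 1 → 1: weight = 1, length = 1, mean = 1/1 ≈ 1.000
  cycle 2 → 2: weight = 9, length = 1, mean = 9/1 ≈ 9.000
  cycle 0 → 1 → 0: weight = 9, length = 2, mean = 9/2 ≈ 4.500
  cycle 0 → 2 → 0: weight = 7, length = 2, mean = 7/2 ≈ 3.500
  cycle 1 → 0 → 1: weight = 9, length = 2, mean = 9/2 ≈ 4.500
Minimum mean = 1.000, attained e.g. along the cycle 1 → 1 with weight 1 and length 1. So λ(A) = 1/1 = 1.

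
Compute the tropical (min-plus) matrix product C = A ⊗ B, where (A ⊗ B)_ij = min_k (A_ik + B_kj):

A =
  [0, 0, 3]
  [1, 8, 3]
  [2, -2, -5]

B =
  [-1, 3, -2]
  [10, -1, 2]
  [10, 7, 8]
A ⊗ B =
  [-1, -1, -2]
  [0, 4, -1]
  [1, -3, 0]

Apply the min-plus product entry-by-entry:
  C[0][0] = min over k of (A[0][0] + B[0][0] = 0 + -1 = -1, A[0][1] + B[1][0] = 0 + 10 = 10, A[0][2] + B[2][0] = 3 + 10 = 13) = -1 (attained at k = 0)
  C[0][1] = min over k of (A[0][0] + B[0][1] = 0 + 3 = 3, A[0][1] + B[1][1] = 0 + -1 = -1, A[0][2] + B[2][1] = 3 + 7 = 10) = -1 (attained at k = 1)
  C[0][2] = min over k of (A[0][0] + B[0][2] = 0 + -2 = -2, A[0][1] + B[1][2] = 0 + 2 = 2, A[0][2] + B[2][2] = 3 + 8 = 11) = -2 (attained at k = 0)
  C[1][0] = min over k of (A[1][0] + B[0][0] = 1 + -1 = 0, A[1][1] + B[1][0] = 8 + 10 = 18, A[1][2] + B[2][0] = 3 + 10 = 13) = 0 (attained at k = 0)
  C[1][1] = min over k of (A[1][0] + B[0][1] = 1 + 3 = 4, A[1][1] + B[1][1] = 8 + -1 = 7, A[1][2] + B[2][1] = 3 + 7 = 10) = 4 (attained at k = 0)
  C[1][2] = min over k of (A[1][0] + B[0][2] = 1 + -2 = -1, A[1][1] + B[1][2] = 8 + 2 = 10, A[1][2] + B[2][2] = 3 + 8 = 11) = -1 (attained at k = 0)
  C[2][0] = min over k of (A[2][0] + B[0][0] = 2 + -1 = 1, A[2][1] + B[1][0] = -2 + 10 = 8, A[2][2] + B[2][0] = -5 + 10 = 5) = 1 (attained at k = 0)
  C[2][1] = min over k of (A[2][0] + B[0][1] = 2 + 3 = 5, A[2][1] + B[1][1] = -2 + -1 = -3, A[2][2] + B[2][1] = -5 + 7 = 2) = -3 (attained at k = 1)
  C[2][2] = min over k of (A[2][0] + B[0][2] = 2 + -2 = 0, A[2][1] + B[1][2] = -2 + 2 = 0, A[2][2] + B[2][2] = -5 + 8 = 3) = 0 (attained at k = 0)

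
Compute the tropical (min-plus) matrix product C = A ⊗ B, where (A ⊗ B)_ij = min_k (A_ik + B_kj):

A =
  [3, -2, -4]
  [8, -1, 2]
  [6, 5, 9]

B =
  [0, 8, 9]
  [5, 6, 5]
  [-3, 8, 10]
A ⊗ B =
  [-7, 4, 3]
  [-1, 5, 4]
  [6, 11, 10]

Apply the min-plus product entry-by-entry:
  C[0][0] = min over k of (A[0][0] + B[0][0] = 3 + 0 = 3, A[0][1] + B[1][0] = -2 + 5 = 3, A[0][2] + B[2][0] = -4 + -3 = -7) = -7 (attained at k = 2)
  C[0][1] = min over k of (A[0][0] + B[0][1] = 3 + 8 = 11, A[0][1] + B[1][1] = -2 + 6 = 4, A[0][2] + B[2][1] = -4 + 8 = 4) = 4 (attained at k = 1)
  C[0][2] = min over k of (A[0][0] + B[0][2] = 3 + 9 = 12, A[0][1] + B[1][2] = -2 + 5 = 3, A[0][2] + B[2][2] = -4 + 10 = 6) = 3 (attained at k = 1)
  C[1][0] = min over k of (A[1][0] + B[0][0] = 8 + 0 = 8, A[1][1] + B[1][0] = -1 + 5 = 4, A[1][2] + B[2][0] = 2 + -3 = -1) = -1 (attained at k = 2)
  C[1][1] = min over k of (A[1][0] + B[0][1] = 8 + 8 = 16, A[1][1] + B[1][1] = -1 + 6 = 5, A[1][2] + B[2][1] = 2 + 8 = 10) = 5 (attained at k = 1)
  C[1][2] = min over k of (A[1][0] + B[0][2] = 8 + 9 = 17, A[1][1] + B[1][2] = -1 + 5 = 4, A[1][2] + B[2][2] = 2 + 10 = 12) = 4 (attained at k = 1)
  C[2][0] = min over k of (A[2][0] + B[0][0] = 6 + 0 = 6, A[2][1] + B[1][0] = 5 + 5 = 10, A[2][2] + B[2][0] = 9 + -3 = 6) = 6 (attained at k = 0)
  C[2][1] = min over k of (A[2][0] + B[0][1] = 6 + 8 = 14, A[2][1] + B[1][1] = 5 + 6 = 11, A[2][2] + B[2][1] = 9 + 8 = 17) = 11 (attained at k = 1)
  C[2][2] = min over k of (A[2][0] + B[0][2] = 6 + 9 = 15, A[2][1] + B[1][2] = 5 + 5 = 10, A[2][2] + B[2][2] = 9 + 10 = 19) = 10 (attained at k = 1)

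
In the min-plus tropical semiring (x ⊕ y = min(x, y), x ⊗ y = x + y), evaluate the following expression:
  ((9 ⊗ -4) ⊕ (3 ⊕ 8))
((9 ⊗ -4) ⊕ (3 ⊕ 8)) = 3

Expand innermost to outermost. Recall ⊕ takes the minimum of its arguments and ⊗ takes their sum. Working out the expression ((9 ⊗ -4) ⊕ (3 ⊕ 8)) gives 3.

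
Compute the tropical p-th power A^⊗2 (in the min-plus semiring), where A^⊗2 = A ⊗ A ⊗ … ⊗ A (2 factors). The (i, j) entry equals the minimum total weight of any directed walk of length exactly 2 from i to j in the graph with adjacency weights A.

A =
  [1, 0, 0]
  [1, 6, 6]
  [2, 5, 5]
A^⊗2 =
  [1, 1, 1]
  [2, 1, 1]
  [3, 2, 2]

Each entry (A^⊗2)_ij equals the minimum over all length-2 walks i = v_0 → v_1 → … → v_2 = j of Σ_t A[v_t][v_{t+1}]. For example, for (i, j) = (0, 2) we minimise over 3 possible intermediate vertex sequences; the minimum is 1, attained along the walk 0 → 0 → 2.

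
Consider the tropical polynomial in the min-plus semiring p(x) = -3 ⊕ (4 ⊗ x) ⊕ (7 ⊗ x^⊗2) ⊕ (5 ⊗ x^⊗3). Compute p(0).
p(0) = -3

A tropical monomial a ⊗ x^⊗i evaluates to a + i · x. Evaluating each term at x = 0:
  Term 0 contributes -3 + 0 · 0 = -3
  Term 1 contributes 4 + 1 · 0 = 4
  Term 2 contributes 7 + 2 · 0 = 7
  Term 3 contributes 5 + 3 · 0 = 5
p(0) = ⊕ of these = min[-3, 4, 7, 5] = -3.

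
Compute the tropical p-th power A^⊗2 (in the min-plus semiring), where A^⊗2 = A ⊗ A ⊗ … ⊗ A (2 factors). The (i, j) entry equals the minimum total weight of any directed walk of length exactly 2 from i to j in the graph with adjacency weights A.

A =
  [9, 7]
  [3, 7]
A^⊗2 =
  [10, 14]
  [10, 10]

Each entry (A^⊗2)_ij equals the minimum over all length-2 walks i = v_0 → v_1 → … → v_2 = j of Σ_t A[v_t][v_{t+1}]. For example, for (i, j) = (0, 1) we minimise over 2 possible intermediate vertex sequences; the minimum is 14, attained along the walk 0 → 1 → 1.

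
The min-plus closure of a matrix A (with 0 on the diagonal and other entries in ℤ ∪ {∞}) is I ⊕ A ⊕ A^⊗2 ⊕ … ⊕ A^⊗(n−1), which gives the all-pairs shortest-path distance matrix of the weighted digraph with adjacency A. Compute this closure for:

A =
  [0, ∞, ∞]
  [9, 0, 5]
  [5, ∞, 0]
Closure =
  [0, ∞, ∞]
  [9, 0, 5]
  [5, ∞, 0]

This is the Floyd-Warshall all-pairs shortest-path computation. For each intermediate vertex k = 0, 1, …, 2, update dist[i][j] ← min(dist[i][j], dist[i][k] + dist[k][j]). The final matrix gives, for each (i, j), the minimum total weight of any directed path from i to j (possibly empty when i = j).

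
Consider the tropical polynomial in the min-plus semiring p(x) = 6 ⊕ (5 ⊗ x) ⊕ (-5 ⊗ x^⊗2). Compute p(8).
p(8) = 6

A tropical monomial a ⊗ x^⊗i evaluates to a + i · x. Evaluating each term at x = 8:
  Term 0 contributes 6 + 0 · 8 = 6
  Term 1 contributes 5 + 1 · 8 = 13
  Term 2 contributes -5 + 2 · 8 = 11
p(8) = ⊕ of these = min[6, 13, 11] = 6.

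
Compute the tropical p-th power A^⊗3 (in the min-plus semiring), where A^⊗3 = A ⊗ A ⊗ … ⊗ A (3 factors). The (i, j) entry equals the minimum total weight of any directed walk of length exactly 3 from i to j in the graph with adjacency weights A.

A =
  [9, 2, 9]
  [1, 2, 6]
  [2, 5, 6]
A^⊗3 =
  [5, 5, 10]
  [4, 5, 9]
  [5, 6, 10]

Each entry (A^⊗3)_ij equals the minimum over all length-3 walks i = v_0 → v_1 → … → v_3 = j of Σ_t A[v_t][v_{t+1}]. For example, for (i, j) = (0, 2) we minimise over 9 possible intermediate vertex sequences; the minimum is 10, attained along the walk 0 → 1 → 1 → 2.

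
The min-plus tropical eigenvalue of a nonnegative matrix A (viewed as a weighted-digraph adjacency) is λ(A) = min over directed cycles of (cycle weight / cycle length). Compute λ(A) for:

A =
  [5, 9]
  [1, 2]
λ(A) = 2

Enumerate directed cycles and compute their means (weight / length). Sample:
  cycle 0 → 0: weight = 5, length = 1, mean = 5/1 ≈ 5.000
  cycle 1 → 1: weight = 2, length = 1, mean = 2/1 ≈ 2.000
  cycle 0 → 1 → 0: weight = 10, length = 2, mean = 10/2 ≈ 5.000
  cycle 1 → 0 → 1: weight = 10, length = 2, mean = 10/2 ≈ 5.000
Minimum mean = 2.000, attained e.g. along the cycle 1 → 1 with weight 2 and length 1. So λ(A) = 2/1 = 2.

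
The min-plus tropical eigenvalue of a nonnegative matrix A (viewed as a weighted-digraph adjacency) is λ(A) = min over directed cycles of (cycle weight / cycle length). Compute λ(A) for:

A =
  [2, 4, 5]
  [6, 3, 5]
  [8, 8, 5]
λ(A) = 2

Enumerate directed cycles and compute their means (weight / length). Sample:
  cycle 0 → 0: weight = 2, length = 1, mean = 2/1 ≈ 2.000
  cycle 1 → 1: weight = 3, length = 1, mean = 3/1 ≈ 3.000
  cycle 2 → 2: weight = 5, length = 1, mean = 5/1 ≈ 5.000
  cycle 0 → 1 → 0: weight = 10, length = 2, mean = 10/2 ≈ 5.000
  cycle 0 → 2 → 0: weight = 13, length = 2, mean = 13/2 ≈ 6.500
  cycle 1 → 0 → 1: weight = 10, length = 2, mean = 10/2 ≈ 5.000
Minimum mean = 2.000, attained e.g. along the cycle 0 → 0 with weight 2 and length 1. So λ(A) = 2/1 = 2.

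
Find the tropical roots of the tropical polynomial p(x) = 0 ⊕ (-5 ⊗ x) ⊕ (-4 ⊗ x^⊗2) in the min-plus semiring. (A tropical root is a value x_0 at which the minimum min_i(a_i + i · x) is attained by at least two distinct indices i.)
Roots: {-1, 5}

Each tropical root is a break point of the lower envelope of the lines y = a_i + i · x (there are 3 lines, with slopes 0, 1, ..., 2). Only the lines that attain the minimum somewhere contribute to roots; other lines are dominated. Here the surviving (envelope) indices are i = 2, i = 1, i = 0.
Intersections between consecutive envelope lines give the roots: for adjacent envelope indices i < j the intersection is x = (a_i − a_j) / (j − i). Reading off the sorted break points: {-1, 5}.
Verification: at each break x_0, at least two indices attain the minimum of min_i(a_i + i · x_0).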